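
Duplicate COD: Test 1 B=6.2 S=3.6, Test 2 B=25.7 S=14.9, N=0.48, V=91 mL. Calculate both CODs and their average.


COD1 = (6.2 - 3.6) x 0.48 x 8000 / 91 = 109.7 mg/L
COD2 = (25.7 - 14.9) x 0.48 x 8000 / 91 = 455.7 mg/L
Average = (109.7 + 455.7) / 2 = 282.7 mg/L


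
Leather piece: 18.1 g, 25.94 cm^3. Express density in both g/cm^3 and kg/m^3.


Density = 18.1 / 25.94 = 0.698 g/cm^3
Convert: 0.698 x 1000 = 698 kg/m^3


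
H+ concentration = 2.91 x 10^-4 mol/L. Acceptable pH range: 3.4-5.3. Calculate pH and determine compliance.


pH = -log10(2.91 x 10^-4) = 3.54
Range: 3.4 to 5.3
Compliant: Yes


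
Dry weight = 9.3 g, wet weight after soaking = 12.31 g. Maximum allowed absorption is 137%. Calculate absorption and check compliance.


Absorption = 32.4%
Compliant: Yes

WA = (12.31 - 9.3) / 9.3 x 100 = 32.4%
Maximum allowed: 137%
Compliant: Yes


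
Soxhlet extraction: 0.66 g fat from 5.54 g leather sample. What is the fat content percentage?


Fat content = 0.66 / 5.54 x 100
Fat = 11.9%


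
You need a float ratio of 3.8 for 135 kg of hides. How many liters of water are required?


Water = hide weight x target ratio
Water = 135 x 3.8 = 513.0 L


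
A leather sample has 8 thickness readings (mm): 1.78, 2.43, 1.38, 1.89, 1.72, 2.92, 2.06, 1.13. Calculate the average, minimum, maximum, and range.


Average = 1.91 mm
Min = 1.13 mm
Max = 2.92 mm
Range = 1.79 mm


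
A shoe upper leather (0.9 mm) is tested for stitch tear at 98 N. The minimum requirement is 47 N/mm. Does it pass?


STS = 108.9 N/mm
Passes: Yes

STS = 98 / 0.9 = 108.9 N/mm
Minimum required: 47 N/mm
Passes: Yes


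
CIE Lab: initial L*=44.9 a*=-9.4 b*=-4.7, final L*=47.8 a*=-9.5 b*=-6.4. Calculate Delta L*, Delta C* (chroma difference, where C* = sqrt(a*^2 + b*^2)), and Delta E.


Delta L* = 47.8 - 44.9 = 2.9
C1* = sqrt((-9.4)^2 + (-4.7)^2) = 10.510
C2* = sqrt((-9.5)^2 + (-6.4)^2) = 11.455
Delta C* = 11.455 - 10.510 = 0.95
Delta E = sqrt((2.9)^2 + (-0.1)^2 + (-1.7)^2) = 3.36


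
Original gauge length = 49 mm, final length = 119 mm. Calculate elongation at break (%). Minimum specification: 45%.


Extension = 119 - 49 = 70 mm
Elongation = 70 / 49 x 100 = 142.9%
Minimum required: 45%
Meets specification: Yes


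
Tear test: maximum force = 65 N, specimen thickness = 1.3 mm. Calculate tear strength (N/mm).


Tear strength = force / thickness
Tear = 65 / 1.3 = 50.0 N/mm


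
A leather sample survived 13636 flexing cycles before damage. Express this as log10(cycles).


4.13

log10(13636) = 4.13


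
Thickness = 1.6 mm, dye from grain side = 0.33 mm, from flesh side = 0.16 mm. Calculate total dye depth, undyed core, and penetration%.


Total dyed = 0.33 + 0.16 = 0.49 mm
Undyed core = 1.6 - 0.49 = 1.11 mm
Penetration = 0.49 / 1.6 x 100 = 30.6%


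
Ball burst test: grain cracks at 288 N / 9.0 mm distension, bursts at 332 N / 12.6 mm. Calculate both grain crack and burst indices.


Crack index = 32.0 N/mm
Burst index = 26.3 N/mm


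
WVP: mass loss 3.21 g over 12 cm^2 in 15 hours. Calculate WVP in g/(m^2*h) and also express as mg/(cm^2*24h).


WVP = 3.21 / (12 x 15) x 10000 = 178.33 g/(m^2*h)
Mass loss in mg = 3.21 x 1000 = 3210 mg
Per cm^2 per 24h in mg: 3210 x 24 / (12 x 15) = 77040 / 180 = 428.00 mg/(cm^2*24h)


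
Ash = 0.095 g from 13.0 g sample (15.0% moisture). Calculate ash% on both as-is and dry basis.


As-is ash% = 0.095 / 13.0 x 100 = 0.73%
Dry mass = 13.0 x (100 - 15.0) / 100 = 11.05 g
Dry-basis ash% = 0.095 / 11.05 x 100 = 0.86%


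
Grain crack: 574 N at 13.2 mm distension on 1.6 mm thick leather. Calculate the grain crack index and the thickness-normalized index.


Crack index = 43.5 N/mm
Normalized index = 27.2 N/mm per mm

Crack index = 574 / 13.2 = 43.5 N/mm
Normalized = 43.5 / 1.6 = 27.2 N/mm per mm


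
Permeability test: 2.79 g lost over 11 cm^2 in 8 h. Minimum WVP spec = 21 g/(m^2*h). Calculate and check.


WVP = 2.79 / (11 x 8) x 10000 = 317.05 g/(m^2*h)
Minimum: 21 g/(m^2*h)
Meets spec: Yes


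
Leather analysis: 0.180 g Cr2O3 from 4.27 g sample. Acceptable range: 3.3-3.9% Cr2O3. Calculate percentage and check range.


Cr2O3% = 0.180 / 4.27 x 100 = 4.22%
Acceptable range: 3.3 to 3.9%
Within range: No


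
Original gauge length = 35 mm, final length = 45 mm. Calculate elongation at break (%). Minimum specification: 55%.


Extension = 45 - 35 = 10 mm
Elongation = 10 / 35 x 100 = 28.6%
Minimum required: 55%
Meets specification: No


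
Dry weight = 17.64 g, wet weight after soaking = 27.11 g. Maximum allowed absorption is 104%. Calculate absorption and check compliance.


Absorption = 53.7%
Compliant: Yes


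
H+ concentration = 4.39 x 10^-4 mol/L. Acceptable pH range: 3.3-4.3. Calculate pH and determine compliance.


pH = -log10(4.39 x 10^-4) = 3.36
Range: 3.3 to 4.3
Compliant: Yes


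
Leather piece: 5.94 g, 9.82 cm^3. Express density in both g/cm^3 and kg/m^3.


0.605 g/cm^3
605 kg/m^3

Density = 5.94 / 9.82 = 0.605 g/cm^3
Convert: 0.605 x 1000 = 605 kg/m^3


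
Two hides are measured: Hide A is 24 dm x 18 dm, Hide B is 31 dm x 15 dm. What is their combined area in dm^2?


Hide A area = 24 x 18 = 432 dm^2
Hide B area = 31 x 15 = 465 dm^2
Total = 432 + 465 = 897 dm^2


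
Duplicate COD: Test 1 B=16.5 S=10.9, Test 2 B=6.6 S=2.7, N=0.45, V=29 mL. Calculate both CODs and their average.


COD1 = 695.2 mg/L
COD2 = 484.1 mg/L
Average = 589.7 mg/L


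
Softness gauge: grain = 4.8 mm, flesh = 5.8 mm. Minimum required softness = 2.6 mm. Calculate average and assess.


Average = (4.8 + 5.8) / 2 = 5.30 mm
Minimum = 2.6 mm
Meets requirement: Yes


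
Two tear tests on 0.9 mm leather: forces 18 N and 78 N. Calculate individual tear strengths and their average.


Tear 1 = 20.0 N/mm
Tear 2 = 86.7 N/mm
Average = 53.4 N/mm

Tear 1 = 18 / 0.9 = 20.0 N/mm
Tear 2 = 78 / 0.9 = 86.7 N/mm
Average = (20.0 + 86.7) / 2 = 53.4 N/mm


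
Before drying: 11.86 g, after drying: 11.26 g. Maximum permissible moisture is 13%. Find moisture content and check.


MC = (11.86 - 11.26) / 11.86 x 100 = 5.1%
Maximum: 13%
Acceptable: Yes


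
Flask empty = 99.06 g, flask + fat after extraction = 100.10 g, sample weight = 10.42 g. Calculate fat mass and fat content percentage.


Fat mass = 1.04 g
Fat content = 10.0%

Fat mass = 100.10 - 99.06 = 1.04 g
Fat% = 1.04 / 10.42 x 100 = 10.0%


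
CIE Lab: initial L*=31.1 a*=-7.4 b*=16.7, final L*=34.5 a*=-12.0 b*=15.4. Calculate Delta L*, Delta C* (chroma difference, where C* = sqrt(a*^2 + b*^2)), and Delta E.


Delta L* = 3.4
Delta C* = 1.26
Delta E = 5.87

Delta L* = 34.5 - 31.1 = 3.4
C1* = sqrt((-7.4)^2 + (16.7)^2) = 18.266
C2* = sqrt((-12.0)^2 + (15.4)^2) = 19.523
Delta C* = 19.523 - 18.266 = 1.26
Delta E = sqrt((3.4)^2 + (-4.6)^2 + (-1.3)^2) = 5.87


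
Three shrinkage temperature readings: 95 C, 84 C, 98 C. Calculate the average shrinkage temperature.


92.3 C

Average = (95 + 84 + 98) / 3
Average = 277 / 3 = 92.3 C


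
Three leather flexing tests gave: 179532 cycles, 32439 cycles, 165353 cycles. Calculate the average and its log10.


Average = 125775 cycles
log10 = 5.10


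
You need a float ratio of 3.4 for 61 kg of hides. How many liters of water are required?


207.4 L

Water = hide weight x target ratio
Water = 61 x 3.4 = 207.4 L


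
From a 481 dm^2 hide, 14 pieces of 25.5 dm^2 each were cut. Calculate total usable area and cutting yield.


Usable area = 357.0 dm^2
Yield = 74.2%


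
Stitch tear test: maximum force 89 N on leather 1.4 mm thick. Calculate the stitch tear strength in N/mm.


63.6 N/mm


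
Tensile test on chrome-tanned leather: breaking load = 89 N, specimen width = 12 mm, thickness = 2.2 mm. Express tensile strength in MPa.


Cross-section = 12 x 2.2 = 26.4 mm^2
TS = 89 / 26.4 = 3.37 MPa
(1 N/mm^2 = 1 MPa)


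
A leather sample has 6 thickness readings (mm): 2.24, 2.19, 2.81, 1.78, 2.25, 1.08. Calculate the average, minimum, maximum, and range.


Average = 2.06 mm
Min = 1.08 mm
Max = 2.81 mm
Range = 1.73 mm

Sum = 12.35
Average = 12.35 / 6 = 2.06 mm
Minimum = 1.08 mm
Maximum = 2.81 mm
Range = 2.81 - 1.08 = 1.73 mm


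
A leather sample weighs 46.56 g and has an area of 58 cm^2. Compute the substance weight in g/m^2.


8027.6 g/m^2


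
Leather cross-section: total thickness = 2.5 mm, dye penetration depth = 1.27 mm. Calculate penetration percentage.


50.8%


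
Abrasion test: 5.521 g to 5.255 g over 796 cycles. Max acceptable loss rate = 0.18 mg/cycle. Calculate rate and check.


Loss = 5.521 - 5.255 = 0.266 g
Rate = 0.266 g / 796 cycles x 1000 = 0.334 mg/cycle
Max = 0.18 mg/cycle
Passes: No


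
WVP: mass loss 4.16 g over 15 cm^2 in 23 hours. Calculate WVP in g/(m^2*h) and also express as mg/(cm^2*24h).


WVP = 4.16 / (15 x 23) x 10000 = 120.58 g/(m^2*h)
Mass loss in mg = 4.16 x 1000 = 4160 mg
Per cm^2 per 24h in mg: 4160 x 24 / (15 x 23) = 99840 / 345 = 289.39 mg/(cm^2*24h)


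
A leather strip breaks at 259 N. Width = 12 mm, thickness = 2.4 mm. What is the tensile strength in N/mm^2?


8.99 N/mm^2


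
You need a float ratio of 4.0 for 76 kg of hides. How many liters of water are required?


304.0 L


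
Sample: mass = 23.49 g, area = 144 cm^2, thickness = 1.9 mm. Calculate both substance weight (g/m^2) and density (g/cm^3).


Substance weight = 1631.3 g/m^2
Density = 0.859 g/cm^3


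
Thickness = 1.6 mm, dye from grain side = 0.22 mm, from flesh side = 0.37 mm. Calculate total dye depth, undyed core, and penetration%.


Total dyed = 0.59 mm
Undyed core = 1.01 mm
Penetration = 36.9%


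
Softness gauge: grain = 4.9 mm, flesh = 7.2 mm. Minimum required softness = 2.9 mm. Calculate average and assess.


Average softness = 6.05 mm
Meets requirement: Yes

Average = (4.9 + 7.2) / 2 = 6.05 mm
Minimum = 2.9 mm
Meets requirement: Yes


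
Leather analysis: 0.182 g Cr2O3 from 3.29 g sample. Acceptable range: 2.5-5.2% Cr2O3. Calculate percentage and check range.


Cr2O3% = 0.182 / 3.29 x 100 = 5.53%
Acceptable range: 2.5 to 5.2%
Within range: No


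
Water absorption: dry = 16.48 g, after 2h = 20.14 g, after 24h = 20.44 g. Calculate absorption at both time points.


2h absorption = 22.2%
24h absorption = 24.0%

WA (2h) = (20.14 - 16.48) / 16.48 x 100 = 22.2%
WA (24h) = (20.44 - 16.48) / 16.48 x 100 = 24.0%


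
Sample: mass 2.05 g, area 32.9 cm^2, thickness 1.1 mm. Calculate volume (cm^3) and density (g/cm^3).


Thickness in cm = 1.1 / 10 = 0.11 cm
Volume = 32.9 x 0.11 = 3.619 cm^3
Density = 2.05 / 3.619 = 0.566 g/cm^3


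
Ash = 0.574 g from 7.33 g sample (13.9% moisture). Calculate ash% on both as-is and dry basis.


As-is ash = 7.83%
Dry-basis ash = 9.10%


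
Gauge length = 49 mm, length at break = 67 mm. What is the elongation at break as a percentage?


Extension = 67 - 49 = 18 mm
Elongation = 18 / 49 x 100 = 36.7%


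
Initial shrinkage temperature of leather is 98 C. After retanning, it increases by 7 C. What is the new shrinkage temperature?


New Ts = 98 + 7 = 105 C


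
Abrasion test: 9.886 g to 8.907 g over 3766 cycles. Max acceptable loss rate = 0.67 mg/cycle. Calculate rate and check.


Loss = 9.886 - 8.907 = 0.979 g
Rate = 0.979 g / 3766 cycles x 1000 = 0.260 mg/cycle
Max = 0.67 mg/cycle
Passes: Yes


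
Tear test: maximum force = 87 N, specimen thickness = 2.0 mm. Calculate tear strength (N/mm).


43.5 N/mm

Tear strength = force / thickness
Tear = 87 / 2.0 = 43.5 N/mm


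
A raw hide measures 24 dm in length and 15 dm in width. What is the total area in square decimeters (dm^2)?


Area = length x width
Area = 24 x 15 = 360 dm^2


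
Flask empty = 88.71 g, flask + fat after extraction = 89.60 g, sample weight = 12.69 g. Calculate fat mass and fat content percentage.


Fat mass = 0.89 g
Fat content = 7.0%

Fat mass = 89.60 - 88.71 = 0.89 g
Fat% = 0.89 / 12.69 x 100 = 7.0%


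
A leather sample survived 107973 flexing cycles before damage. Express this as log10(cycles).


5.03


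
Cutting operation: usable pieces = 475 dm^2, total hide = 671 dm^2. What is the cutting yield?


Yield = usable / total x 100
Yield = 475 / 671 x 100 = 70.8%


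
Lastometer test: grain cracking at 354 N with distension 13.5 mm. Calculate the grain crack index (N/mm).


Grain crack index = force / distension
Index = 354 / 13.5 = 26.2 N/mm


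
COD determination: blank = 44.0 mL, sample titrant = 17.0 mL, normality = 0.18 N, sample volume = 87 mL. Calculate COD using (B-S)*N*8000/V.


COD = (44.0 - 17.0) x 0.18 x 8000 / 87
COD = 27.0 x 0.18 x 8000 / 87
COD = 446.9 mg/L


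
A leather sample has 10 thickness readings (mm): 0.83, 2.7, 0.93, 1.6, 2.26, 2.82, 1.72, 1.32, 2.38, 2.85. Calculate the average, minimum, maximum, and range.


Average = 1.94 mm
Min = 0.83 mm
Max = 2.85 mm
Range = 2.02 mm

Sum = 19.41
Average = 19.41 / 10 = 1.94 mm
Minimum = 0.83 mm
Maximum = 2.85 mm
Range = 2.85 - 0.83 = 2.02 mm


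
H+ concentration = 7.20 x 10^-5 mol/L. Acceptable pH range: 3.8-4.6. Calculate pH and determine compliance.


pH = -log10(7.20 x 10^-5) = 4.14
Range: 3.8 to 4.6
Compliant: Yes


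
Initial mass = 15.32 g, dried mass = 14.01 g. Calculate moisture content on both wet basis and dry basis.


Wet basis = 8.6%
Dry basis = 9.4%


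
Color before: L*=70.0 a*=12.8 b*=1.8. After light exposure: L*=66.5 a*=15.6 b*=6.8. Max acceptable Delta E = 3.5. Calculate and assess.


dL = -3.5, da = 2.8, db = 5.0
dE = sqrt((-3.5)^2 + (2.8)^2 + (5.0)^2) = 6.71
Max = 3.5
Passes: No


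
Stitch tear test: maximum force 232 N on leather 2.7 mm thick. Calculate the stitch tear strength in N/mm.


Stitch tear strength = force / thickness
STS = 232 / 2.7 = 85.9 N/mm


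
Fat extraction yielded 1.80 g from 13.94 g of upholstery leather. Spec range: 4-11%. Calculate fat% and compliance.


Fat% = 1.80 / 13.94 x 100 = 12.9%
Spec range: 4-11%
Compliant: No


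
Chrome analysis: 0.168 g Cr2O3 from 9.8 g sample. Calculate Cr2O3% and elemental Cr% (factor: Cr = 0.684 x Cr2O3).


Cr2O3 = 1.71%
Cr = 1.17%

Cr2O3% = 0.168 / 9.8 x 100 = 1.71%
Cr% = 1.71 x 0.684 = 1.17%


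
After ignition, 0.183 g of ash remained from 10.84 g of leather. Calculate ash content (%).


1.69%


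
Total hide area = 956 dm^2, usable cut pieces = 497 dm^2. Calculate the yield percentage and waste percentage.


Yield = 52.0%
Waste = 48.0%


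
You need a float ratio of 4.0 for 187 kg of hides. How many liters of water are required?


Water = hide weight x target ratio
Water = 187 x 4.0 = 748.0 L


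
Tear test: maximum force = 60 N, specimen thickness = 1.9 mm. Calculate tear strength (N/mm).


31.6 N/mm


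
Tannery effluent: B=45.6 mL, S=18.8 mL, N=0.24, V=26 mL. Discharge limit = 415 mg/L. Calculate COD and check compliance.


COD = 1979.1 mg/L
Compliant: No

COD = (45.6 - 18.8) x 0.24 x 8000 / 26 = 1979.1 mg/L
Limit: 415 mg/L
Compliant: No


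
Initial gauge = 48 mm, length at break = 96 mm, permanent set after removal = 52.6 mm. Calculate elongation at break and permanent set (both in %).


Elongation at break = (96 - 48) / 48 x 100 = 100.0%
Permanent set = (52.6 - 48) / 48 x 100 = 9.6%


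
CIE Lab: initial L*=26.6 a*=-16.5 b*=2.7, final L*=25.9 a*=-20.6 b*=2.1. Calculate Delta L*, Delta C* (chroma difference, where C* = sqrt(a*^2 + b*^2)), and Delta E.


Delta L* = 25.9 - 26.6 = -0.7
C1* = sqrt((-16.5)^2 + (2.7)^2) = 16.719
C2* = sqrt((-20.6)^2 + (2.1)^2) = 20.707
Delta C* = 20.707 - 16.719 = 3.99
Delta E = sqrt((-0.7)^2 + (-4.1)^2 + (-0.6)^2) = 4.20


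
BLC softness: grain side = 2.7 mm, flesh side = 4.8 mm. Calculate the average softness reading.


Average = (2.7 + 4.8) / 2
Average = 3.75 mm


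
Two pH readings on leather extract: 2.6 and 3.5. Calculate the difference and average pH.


Difference = 0.9
Average pH = 3.05

Difference = |2.6 - 3.5| = 0.9
Average = (2.6 + 3.5) / 2 = 3.05


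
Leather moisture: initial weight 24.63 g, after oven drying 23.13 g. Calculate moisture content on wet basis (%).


6.1%


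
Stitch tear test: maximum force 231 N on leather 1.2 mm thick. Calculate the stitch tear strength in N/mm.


Stitch tear strength = force / thickness
STS = 231 / 1.2 = 192.5 N/mm


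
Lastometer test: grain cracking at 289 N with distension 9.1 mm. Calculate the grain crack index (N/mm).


31.8 N/mm

Grain crack index = force / distension
Index = 289 / 9.1 = 31.8 N/mm


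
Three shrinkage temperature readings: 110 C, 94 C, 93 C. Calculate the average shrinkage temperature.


Average = (110 + 94 + 93) / 3
Average = 297 / 3 = 99.0 C


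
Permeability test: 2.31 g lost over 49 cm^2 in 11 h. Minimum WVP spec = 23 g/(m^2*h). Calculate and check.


WVP = 42.86 g/(m^2*h)
Meets specification: Yes


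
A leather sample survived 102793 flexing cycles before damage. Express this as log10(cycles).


5.01

log10(102793) = 5.01


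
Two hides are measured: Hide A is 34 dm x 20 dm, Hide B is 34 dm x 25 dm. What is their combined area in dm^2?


Hide A area = 34 x 20 = 680 dm^2
Hide B area = 34 x 25 = 850 dm^2
Total = 680 + 850 = 1530 dm^2


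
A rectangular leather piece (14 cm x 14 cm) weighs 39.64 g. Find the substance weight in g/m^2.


Area = 14 x 14 = 196 cm^2
SW = 39.64 / 196 x 10000 = 2022.4 g/m^2


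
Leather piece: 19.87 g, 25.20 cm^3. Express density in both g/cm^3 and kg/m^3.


Density = 19.87 / 25.20 = 0.788 g/cm^3
Convert: 0.788 x 1000 = 788 kg/m^3


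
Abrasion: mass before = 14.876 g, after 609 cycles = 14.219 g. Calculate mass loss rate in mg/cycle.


Mass loss = 14.876 - 14.219 = 0.657 g
Rate = 0.657 / 609 x 1000 = 1.079 mg/cycle


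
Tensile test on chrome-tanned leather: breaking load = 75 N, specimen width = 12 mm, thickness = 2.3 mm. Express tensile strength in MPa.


Cross-section = 12 x 2.3 = 27.6 mm^2
TS = 75 / 27.6 = 2.72 MPa
(1 N/mm^2 = 1 MPa)


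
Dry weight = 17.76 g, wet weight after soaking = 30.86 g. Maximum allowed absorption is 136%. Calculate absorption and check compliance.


Absorption = 73.8%
Compliant: Yes


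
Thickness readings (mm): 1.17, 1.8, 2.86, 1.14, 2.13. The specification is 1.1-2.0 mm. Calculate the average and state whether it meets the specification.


Average = 1.82 mm
Within specification: Yes

Sum = 9.10
Average = 9.10 / 5 = 1.82 mm
Specification range: 1.1 to 2.0 mm
Within spec: Yes


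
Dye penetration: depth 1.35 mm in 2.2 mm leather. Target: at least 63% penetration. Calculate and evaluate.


Penetration = 1.35 / 2.2 x 100 = 61.4%
Target: 63%
Meets target: No


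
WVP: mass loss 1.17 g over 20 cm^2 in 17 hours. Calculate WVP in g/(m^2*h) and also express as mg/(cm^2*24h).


WVP = 1.17 / (20 x 17) x 10000 = 34.41 g/(m^2*h)
Mass loss in mg = 1.17 x 1000 = 1170 mg
Per cm^2 per 24h in mg: 1170 x 24 / (20 x 17) = 28080 / 340 = 82.59 mg/(cm^2*24h)


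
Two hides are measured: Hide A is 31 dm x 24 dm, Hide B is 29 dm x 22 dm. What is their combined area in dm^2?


1382 dm^2


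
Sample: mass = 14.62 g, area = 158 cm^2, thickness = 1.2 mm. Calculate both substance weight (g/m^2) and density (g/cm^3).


SW = 14.62 / 158 x 10000 = 925.3 g/m^2
Volume = 158 x 1.2 / 10 = 18.96 cm^3
Density = 14.62 / 18.96 = 0.771 g/cm^3


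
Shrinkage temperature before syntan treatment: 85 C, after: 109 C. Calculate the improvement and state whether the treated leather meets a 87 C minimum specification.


Improvement = 109 - 85 = 24 C
Spec check: 109 C >= 87 C? Yes


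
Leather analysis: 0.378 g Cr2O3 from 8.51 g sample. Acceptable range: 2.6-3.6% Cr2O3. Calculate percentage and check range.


Cr2O3 = 4.44%
Within range: No


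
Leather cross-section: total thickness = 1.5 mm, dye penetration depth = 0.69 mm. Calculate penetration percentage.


46.0%

Penetration% = 0.69 / 1.5 x 100
Penetration = 46.0%


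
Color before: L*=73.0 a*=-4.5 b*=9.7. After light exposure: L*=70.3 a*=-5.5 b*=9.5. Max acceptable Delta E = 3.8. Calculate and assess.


dL = -2.7, da = -1.0, db = -0.2
dE = sqrt((-2.7)^2 + (-1.0)^2 + (-0.2)^2) = 2.89
Max = 3.8
Passes: Yes


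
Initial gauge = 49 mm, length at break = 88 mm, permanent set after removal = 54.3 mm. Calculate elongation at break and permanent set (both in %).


Elongation at break = (88 - 49) / 49 x 100 = 79.6%
Permanent set = (54.3 - 49) / 49 x 100 = 10.8%


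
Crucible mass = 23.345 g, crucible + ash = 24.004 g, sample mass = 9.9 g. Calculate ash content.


Ash mass = 0.659 g
Ash content = 6.66%

Ash mass = 24.004 - 23.345 = 0.659 g
Ash% = 0.659 / 9.9 x 100 = 6.66%


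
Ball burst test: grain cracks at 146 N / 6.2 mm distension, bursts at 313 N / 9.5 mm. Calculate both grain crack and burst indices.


Crack index = 146 / 6.2 = 23.5 N/mm
Burst index = 313 / 9.5 = 32.9 N/mm


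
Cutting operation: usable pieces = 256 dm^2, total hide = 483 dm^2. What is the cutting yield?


Yield = usable / total x 100
Yield = 256 / 483 x 100 = 53.0%


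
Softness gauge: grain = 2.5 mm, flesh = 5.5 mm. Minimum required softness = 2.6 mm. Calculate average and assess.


Average softness = 4.00 mm
Meets requirement: Yes

Average = (2.5 + 5.5) / 2 = 4.00 mm
Minimum = 2.6 mm
Meets requirement: Yes


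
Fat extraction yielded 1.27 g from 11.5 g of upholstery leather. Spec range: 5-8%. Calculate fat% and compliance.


Fat content = 11.0%
Compliant: No

Fat% = 1.27 / 11.5 x 100 = 11.0%
Spec range: 5-8%
Compliant: No


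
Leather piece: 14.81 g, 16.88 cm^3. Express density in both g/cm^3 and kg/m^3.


0.877 g/cm^3
877 kg/m^3

Density = 14.81 / 16.88 = 0.877 g/cm^3
Convert: 0.877 x 1000 = 877 kg/m^3


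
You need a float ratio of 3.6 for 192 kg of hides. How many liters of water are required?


Water = hide weight x target ratio
Water = 192 x 3.6 = 691.2 L


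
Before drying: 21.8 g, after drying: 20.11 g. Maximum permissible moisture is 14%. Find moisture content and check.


MC = (21.8 - 20.11) / 21.8 x 100 = 7.8%
Maximum: 14%
Acceptable: Yes


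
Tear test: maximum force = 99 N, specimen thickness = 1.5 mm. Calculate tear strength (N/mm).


Tear strength = force / thickness
Tear = 99 / 1.5 = 66.0 N/mm


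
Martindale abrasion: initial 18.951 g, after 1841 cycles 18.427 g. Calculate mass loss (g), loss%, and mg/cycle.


Loss = 18.951 - 18.427 = 0.524 g
Loss% = 0.524 / 18.951 x 100 = 2.77%
Rate = 0.524 / 1841 x 1000 = 0.285 mg/cycle


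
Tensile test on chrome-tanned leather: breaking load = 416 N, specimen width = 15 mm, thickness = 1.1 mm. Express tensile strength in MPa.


25.21 MPa

Cross-section = 15 x 1.1 = 16.5 mm^2
TS = 416 / 16.5 = 25.21 MPa
(1 N/mm^2 = 1 MPa)


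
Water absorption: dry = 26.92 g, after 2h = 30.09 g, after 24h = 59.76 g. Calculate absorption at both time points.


2h absorption = 11.8%
24h absorption = 122.0%


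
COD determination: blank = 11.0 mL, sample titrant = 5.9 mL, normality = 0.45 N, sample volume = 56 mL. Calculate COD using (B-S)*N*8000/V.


327.9 mg/L


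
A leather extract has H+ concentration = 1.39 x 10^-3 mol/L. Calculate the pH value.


pH = -log10[H+]
pH = -log10(1.39 x 10^-3) = 2.86


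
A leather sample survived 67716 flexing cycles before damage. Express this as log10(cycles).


4.83


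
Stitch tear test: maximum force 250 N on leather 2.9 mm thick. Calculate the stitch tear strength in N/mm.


86.2 N/mm


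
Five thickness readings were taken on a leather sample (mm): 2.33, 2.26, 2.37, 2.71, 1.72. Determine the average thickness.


Sum = 2.33 + 2.26 + 2.37 + 2.71 + 1.72 = 11.39
Average = 11.39 / 5 = 2.28 mm


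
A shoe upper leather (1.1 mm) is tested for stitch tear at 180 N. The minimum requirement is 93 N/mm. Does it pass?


STS = 180 / 1.1 = 163.6 N/mm
Minimum required: 93 N/mm
Passes: Yes


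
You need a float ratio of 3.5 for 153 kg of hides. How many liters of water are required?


Water = hide weight x target ratio
Water = 153 x 3.5 = 535.5 L


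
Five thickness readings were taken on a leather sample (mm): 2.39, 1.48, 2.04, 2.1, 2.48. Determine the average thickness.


2.10 mm

Sum = 2.39 + 1.48 + 2.04 + 2.1 + 2.48 = 10.49
Average = 10.49 / 5 = 2.10 mm


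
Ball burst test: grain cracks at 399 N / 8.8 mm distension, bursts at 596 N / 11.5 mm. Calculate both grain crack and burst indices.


Crack index = 399 / 8.8 = 45.3 N/mm
Burst index = 596 / 11.5 = 51.8 N/mm


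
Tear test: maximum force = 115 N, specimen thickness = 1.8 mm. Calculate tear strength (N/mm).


63.9 N/mm


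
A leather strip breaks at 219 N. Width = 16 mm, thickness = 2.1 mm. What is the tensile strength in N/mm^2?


6.52 N/mm^2

Cross-sectional area = 16 x 2.1 = 33.6 mm^2
Tensile strength = 219 / 33.6 = 6.52 N/mm^2


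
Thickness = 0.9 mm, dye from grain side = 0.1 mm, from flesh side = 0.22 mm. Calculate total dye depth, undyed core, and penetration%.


Total dyed = 0.1 + 0.22 = 0.32 mm
Undyed core = 0.9 - 0.32 = 0.58 mm
Penetration = 0.32 / 0.9 x 100 = 35.6%


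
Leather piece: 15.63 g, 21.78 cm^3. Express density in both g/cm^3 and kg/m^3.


0.718 g/cm^3
718 kg/m^3


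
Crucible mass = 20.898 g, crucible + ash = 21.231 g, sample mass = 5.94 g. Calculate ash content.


Ash mass = 0.333 g
Ash content = 5.61%

Ash mass = 21.231 - 20.898 = 0.333 g
Ash% = 0.333 / 5.94 x 100 = 5.61%


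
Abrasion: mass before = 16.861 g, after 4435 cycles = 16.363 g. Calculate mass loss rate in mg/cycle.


Mass loss = 16.861 - 16.363 = 0.498 g
Rate = 0.498 / 4435 x 1000 = 0.112 mg/cycle


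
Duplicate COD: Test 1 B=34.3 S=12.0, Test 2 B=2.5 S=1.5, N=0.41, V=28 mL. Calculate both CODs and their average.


COD1 = (34.3 - 12.0) x 0.41 x 8000 / 28 = 2612.3 mg/L
COD2 = (2.5 - 1.5) x 0.41 x 8000 / 28 = 117.1 mg/L
Average = (2612.3 + 117.1) / 2 = 1364.7 mg/L


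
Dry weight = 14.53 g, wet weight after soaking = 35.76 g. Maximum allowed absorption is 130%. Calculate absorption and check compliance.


Absorption = 146.1%
Compliant: No


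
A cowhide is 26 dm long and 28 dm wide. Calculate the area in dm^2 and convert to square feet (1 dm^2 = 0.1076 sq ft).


Area = 26 x 28 = 728 dm^2
Conversion: 728 x 0.1076 = 78.33 sq ft


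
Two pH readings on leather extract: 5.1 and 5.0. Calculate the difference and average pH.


Difference = 0.1
Average pH = 5.05

Difference = |5.1 - 5.0| = 0.1
Average = (5.1 + 5.0) / 2 = 5.05


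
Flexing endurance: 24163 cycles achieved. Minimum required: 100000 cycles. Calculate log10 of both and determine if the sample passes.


log10(24163) = 4.38
log10(100000) = 5.00
Passes: No


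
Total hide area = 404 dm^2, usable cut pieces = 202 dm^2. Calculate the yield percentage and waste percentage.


Yield = 202 / 404 x 100 = 50.0%
Waste = 404 - 202 = 202 dm^2
Waste% = 100 - 50.0 = 50.0%


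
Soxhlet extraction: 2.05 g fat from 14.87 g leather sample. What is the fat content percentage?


Fat content = 2.05 / 14.87 x 100
Fat = 13.8%


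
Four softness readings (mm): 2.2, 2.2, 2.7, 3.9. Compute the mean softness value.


Sum = 2.2 + 2.2 + 2.7 + 3.9
Mean = 11.0 / 4 = 2.75 mm


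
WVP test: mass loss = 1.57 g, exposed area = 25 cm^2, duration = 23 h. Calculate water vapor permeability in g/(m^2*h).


WVP = mass_loss / (area x time) x 10000
WVP = 1.57 / (25 x 23) x 10000
WVP = 1.57 / 575 x 10000 = 27.30 g/(m^2*h)


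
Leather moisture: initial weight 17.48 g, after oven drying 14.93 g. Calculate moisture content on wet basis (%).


14.6%

Moisture = 17.48 - 14.93 = 2.55 g
MC = 2.55 / 17.48 x 100 = 14.6%


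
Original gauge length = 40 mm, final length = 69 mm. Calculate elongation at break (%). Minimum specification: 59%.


Extension = 69 - 40 = 29 mm
Elongation = 29 / 40 x 100 = 72.5%
Minimum required: 59%
Meets specification: Yes


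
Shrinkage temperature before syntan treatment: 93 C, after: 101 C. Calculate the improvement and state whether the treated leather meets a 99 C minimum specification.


Improvement = 101 - 93 = 8 C
Spec check: 101 C >= 99 C? Yes


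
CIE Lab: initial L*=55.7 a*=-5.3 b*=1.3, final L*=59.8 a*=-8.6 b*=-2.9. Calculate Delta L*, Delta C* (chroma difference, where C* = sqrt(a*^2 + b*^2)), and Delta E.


Delta L* = 4.1
Delta C* = 3.62
Delta E = 6.73


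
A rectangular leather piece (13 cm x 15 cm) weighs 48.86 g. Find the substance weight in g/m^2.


Area = 13 x 15 = 195 cm^2
SW = 48.86 / 195 x 10000 = 2505.6 g/m^2


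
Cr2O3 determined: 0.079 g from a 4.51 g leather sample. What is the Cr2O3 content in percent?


1.75%


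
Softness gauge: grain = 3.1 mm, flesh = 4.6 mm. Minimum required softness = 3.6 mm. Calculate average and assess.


Average = (3.1 + 4.6) / 2 = 3.85 mm
Minimum = 3.6 mm
Meets requirement: Yes


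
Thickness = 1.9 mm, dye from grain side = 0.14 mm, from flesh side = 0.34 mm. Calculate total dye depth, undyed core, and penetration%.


Total dyed = 0.48 mm
Undyed core = 1.42 mm
Penetration = 25.3%


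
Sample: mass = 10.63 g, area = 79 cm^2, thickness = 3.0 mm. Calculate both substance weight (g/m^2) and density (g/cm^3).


Substance weight = 1345.6 g/m^2
Density = 0.449 g/cm^3


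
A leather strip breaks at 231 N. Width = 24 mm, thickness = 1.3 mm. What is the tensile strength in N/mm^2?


Cross-sectional area = 24 x 1.3 = 31.2 mm^2
Tensile strength = 231 / 31.2 = 7.40 N/mm^2


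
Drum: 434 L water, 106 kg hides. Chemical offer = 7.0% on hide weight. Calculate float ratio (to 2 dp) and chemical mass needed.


Float ratio = 4.09
Chemical needed = 7.42 kg


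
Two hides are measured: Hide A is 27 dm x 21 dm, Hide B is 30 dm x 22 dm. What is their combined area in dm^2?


1227 dm^2


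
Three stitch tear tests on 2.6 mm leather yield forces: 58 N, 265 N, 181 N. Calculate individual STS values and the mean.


STS1 = 22.3 N/mm
STS2 = 101.9 N/mm
STS3 = 69.6 N/mm
Mean = 64.6 N/mm

STS1 = 58 / 2.6 = 22.3 N/mm
STS2 = 265 / 2.6 = 101.9 N/mm
STS3 = 181 / 2.6 = 69.6 N/mm
Mean = (22.3 + 101.9 + 69.6) / 3 = 64.6 N/mm


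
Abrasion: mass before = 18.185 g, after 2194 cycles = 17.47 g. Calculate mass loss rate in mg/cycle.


Mass loss = 18.185 - 17.47 = 0.715 g
Rate = 0.715 / 2194 x 1000 = 0.326 mg/cycle


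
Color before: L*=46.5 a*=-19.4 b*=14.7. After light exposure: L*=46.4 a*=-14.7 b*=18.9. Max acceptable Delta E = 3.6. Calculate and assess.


dL = -0.1, da = 4.7, db = 4.2
dE = sqrt((-0.1)^2 + (4.7)^2 + (4.2)^2) = 6.30
Max = 3.6
Passes: No


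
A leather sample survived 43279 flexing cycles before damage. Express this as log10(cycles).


log10(43279) = 4.64


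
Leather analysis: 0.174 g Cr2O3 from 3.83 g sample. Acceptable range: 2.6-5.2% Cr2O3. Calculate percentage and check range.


Cr2O3% = 0.174 / 3.83 x 100 = 4.54%
Acceptable range: 2.6 to 5.2%
Within range: Yes


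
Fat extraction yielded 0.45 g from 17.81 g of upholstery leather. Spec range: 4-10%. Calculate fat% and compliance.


Fat content = 2.5%
Compliant: No


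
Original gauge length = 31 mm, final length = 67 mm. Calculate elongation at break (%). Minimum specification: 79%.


Elongation = 116.1%
Meets spec: Yes


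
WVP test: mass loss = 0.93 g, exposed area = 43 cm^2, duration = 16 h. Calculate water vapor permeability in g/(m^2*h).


13.52 g/(m^2*h)

WVP = mass_loss / (area x time) x 10000
WVP = 0.93 / (43 x 16) x 10000
WVP = 0.93 / 688 x 10000 = 13.52 g/(m^2*h)


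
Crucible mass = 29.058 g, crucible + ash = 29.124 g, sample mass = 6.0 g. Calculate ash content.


Ash mass = 29.124 - 29.058 = 0.066 g
Ash% = 0.066 / 6.0 x 100 = 1.10%


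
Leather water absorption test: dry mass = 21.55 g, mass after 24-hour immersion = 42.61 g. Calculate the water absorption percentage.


97.7%

Water absorbed = 42.61 - 21.55 = 21.06 g
WA% = 21.06 / 21.55 x 100 = 97.7%


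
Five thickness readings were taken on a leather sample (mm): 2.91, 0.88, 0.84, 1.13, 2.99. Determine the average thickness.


Sum = 2.91 + 0.88 + 0.84 + 1.13 + 2.99 = 8.75
Average = 8.75 / 5 = 1.75 mm


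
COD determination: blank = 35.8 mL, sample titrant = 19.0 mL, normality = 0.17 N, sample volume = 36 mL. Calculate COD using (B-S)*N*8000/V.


634.7 mg/L


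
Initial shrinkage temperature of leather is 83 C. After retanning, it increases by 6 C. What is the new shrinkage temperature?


89 C

New Ts = 83 + 6 = 89 C


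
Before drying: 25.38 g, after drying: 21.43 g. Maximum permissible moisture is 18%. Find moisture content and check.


Moisture content = 15.6%
Acceptable: Yes

MC = (25.38 - 21.43) / 25.38 x 100 = 15.6%
Maximum: 18%
Acceptable: Yes


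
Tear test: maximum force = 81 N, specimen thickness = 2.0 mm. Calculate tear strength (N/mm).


40.5 N/mm


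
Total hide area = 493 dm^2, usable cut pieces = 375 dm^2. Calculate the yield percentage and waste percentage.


Yield = 375 / 493 x 100 = 76.1%
Waste = 493 - 375 = 118 dm^2
Waste% = 100 - 76.1 = 23.9%


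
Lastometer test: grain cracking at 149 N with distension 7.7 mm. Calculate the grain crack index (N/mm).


Grain crack index = force / distension
Index = 149 / 7.7 = 19.4 N/mm


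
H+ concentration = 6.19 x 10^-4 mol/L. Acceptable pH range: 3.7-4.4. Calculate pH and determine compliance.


pH = 3.21
Compliant: No


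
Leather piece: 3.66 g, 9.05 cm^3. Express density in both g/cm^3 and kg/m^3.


Density = 3.66 / 9.05 = 0.404 g/cm^3
Convert: 0.404 x 1000 = 404 kg/m^3


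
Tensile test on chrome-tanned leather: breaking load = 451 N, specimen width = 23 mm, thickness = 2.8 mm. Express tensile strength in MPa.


7.00 MPa


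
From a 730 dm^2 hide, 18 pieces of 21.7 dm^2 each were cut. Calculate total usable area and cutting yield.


Total usable = 18 x 21.7 = 390.6 dm^2
Yield = 390.6 / 730 x 100 = 53.5%


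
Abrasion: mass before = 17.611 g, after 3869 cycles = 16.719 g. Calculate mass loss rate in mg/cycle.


0.231 mg/cycle

Mass loss = 17.611 - 16.719 = 0.892 g
Rate = 0.892 / 3869 x 1000 = 0.231 mg/cycle


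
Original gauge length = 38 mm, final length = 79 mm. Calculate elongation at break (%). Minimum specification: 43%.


Elongation = 107.9%
Meets spec: Yes

Extension = 79 - 38 = 41 mm
Elongation = 41 / 38 x 100 = 107.9%
Minimum required: 43%
Meets specification: Yes


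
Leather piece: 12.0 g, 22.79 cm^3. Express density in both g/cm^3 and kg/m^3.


Density = 12.0 / 22.79 = 0.527 g/cm^3
Convert: 0.527 x 1000 = 527 kg/m^3


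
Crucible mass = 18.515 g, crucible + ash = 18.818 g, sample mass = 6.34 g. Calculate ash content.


Ash mass = 18.818 - 18.515 = 0.303 g
Ash% = 0.303 / 6.34 x 100 = 4.78%


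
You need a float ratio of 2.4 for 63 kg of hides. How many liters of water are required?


151.2 L

Water = hide weight x target ratio
Water = 63 x 2.4 = 151.2 L


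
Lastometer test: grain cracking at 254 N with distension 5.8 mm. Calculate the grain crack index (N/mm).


43.8 N/mm


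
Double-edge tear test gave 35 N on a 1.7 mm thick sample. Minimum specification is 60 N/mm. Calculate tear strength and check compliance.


Tear strength = 20.6 N/mm
Compliant: No

Tear strength = 35 / 1.7 = 20.6 N/mm
Required minimum = 60 N/mm
Compliant: No


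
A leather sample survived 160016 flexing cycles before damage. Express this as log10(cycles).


5.20


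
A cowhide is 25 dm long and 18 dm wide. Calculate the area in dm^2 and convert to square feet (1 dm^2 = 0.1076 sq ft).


Area = 25 x 18 = 450 dm^2
Conversion: 450 x 0.1076 = 48.42 sq ft


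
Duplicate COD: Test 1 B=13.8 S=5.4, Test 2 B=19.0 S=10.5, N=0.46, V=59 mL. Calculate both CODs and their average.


COD1 = (13.8 - 5.4) x 0.46 x 8000 / 59 = 523.9 mg/L
COD2 = (19.0 - 10.5) x 0.46 x 8000 / 59 = 530.2 mg/L
Average = (523.9 + 530.2) / 2 = 527.1 mg/L


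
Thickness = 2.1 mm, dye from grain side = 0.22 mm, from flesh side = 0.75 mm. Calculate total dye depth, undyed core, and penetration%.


Total dyed = 0.97 mm
Undyed core = 1.13 mm
Penetration = 46.2%


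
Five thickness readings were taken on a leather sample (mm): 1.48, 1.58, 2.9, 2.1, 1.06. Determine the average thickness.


Sum = 1.48 + 1.58 + 2.9 + 2.1 + 1.06 = 9.12
Average = 9.12 / 5 = 1.82 mm


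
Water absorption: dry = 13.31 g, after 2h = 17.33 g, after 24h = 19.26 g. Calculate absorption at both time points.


WA (2h) = (17.33 - 13.31) / 13.31 x 100 = 30.2%
WA (24h) = (19.26 - 13.31) / 13.31 x 100 = 44.7%


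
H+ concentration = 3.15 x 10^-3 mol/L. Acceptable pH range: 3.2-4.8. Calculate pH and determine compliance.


pH = -log10(3.15 x 10^-3) = 2.50
Range: 3.2 to 4.8
Compliant: No


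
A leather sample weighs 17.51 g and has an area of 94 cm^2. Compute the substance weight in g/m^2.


Substance weight = mass / area x 10000
SW = 17.51 / 94 x 10000
SW = 1862.8 g/m^2


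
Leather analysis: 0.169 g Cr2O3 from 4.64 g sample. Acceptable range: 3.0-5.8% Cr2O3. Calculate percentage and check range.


Cr2O3 = 3.64%
Within range: Yes


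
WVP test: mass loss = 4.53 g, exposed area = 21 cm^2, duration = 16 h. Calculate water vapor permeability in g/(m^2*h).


WVP = mass_loss / (area x time) x 10000
WVP = 4.53 / (21 x 16) x 10000
WVP = 4.53 / 336 x 10000 = 134.82 g/(m^2*h)


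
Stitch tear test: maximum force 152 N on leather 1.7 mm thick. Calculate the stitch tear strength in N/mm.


89.4 N/mm


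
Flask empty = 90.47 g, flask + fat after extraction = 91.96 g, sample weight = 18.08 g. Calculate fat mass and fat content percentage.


Fat mass = 1.49 g
Fat content = 8.2%

Fat mass = 91.96 - 90.47 = 1.49 g
Fat% = 1.49 / 18.08 x 100 = 8.2%


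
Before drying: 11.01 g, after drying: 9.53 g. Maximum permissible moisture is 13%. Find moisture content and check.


Moisture content = 13.4%
Acceptable: No


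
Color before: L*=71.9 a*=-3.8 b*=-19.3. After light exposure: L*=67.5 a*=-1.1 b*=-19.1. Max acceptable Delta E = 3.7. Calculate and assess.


dL = -4.4, da = 2.7, db = 0.2
dE = sqrt((-4.4)^2 + (2.7)^2 + (0.2)^2) = 5.17
Max = 3.7
Passes: No


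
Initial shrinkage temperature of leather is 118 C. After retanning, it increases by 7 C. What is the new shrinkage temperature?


125 C

New Ts = 118 + 7 = 125 C


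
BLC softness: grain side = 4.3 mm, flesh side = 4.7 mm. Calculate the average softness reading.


Average = (4.3 + 4.7) / 2
Average = 4.50 mm


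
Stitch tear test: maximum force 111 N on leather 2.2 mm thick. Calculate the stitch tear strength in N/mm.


50.5 N/mm

Stitch tear strength = force / thickness
STS = 111 / 2.2 = 50.5 N/mm


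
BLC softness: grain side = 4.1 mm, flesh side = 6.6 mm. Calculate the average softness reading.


Average = (4.1 + 6.6) / 2
Average = 5.35 mm


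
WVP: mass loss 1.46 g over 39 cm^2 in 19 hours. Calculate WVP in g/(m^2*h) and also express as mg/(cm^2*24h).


WVP = 19.70 g/(m^2*h)
Daily rate = 47.29 mg/(cm^2*24h)


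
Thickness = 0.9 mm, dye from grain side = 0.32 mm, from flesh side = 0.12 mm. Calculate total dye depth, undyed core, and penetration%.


Total dyed = 0.44 mm
Undyed core = 0.46 mm
Penetration = 48.9%

Total dyed = 0.32 + 0.12 = 0.44 mm
Undyed core = 0.9 - 0.44 = 0.46 mm
Penetration = 0.44 / 0.9 x 100 = 48.9%


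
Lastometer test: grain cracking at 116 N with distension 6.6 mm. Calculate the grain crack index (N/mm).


Grain crack index = force / distension
Index = 116 / 6.6 = 17.6 N/mm


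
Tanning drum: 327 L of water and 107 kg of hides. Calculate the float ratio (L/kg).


3.1

Float ratio = water / hide weight
Ratio = 327 / 107 = 3.1
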